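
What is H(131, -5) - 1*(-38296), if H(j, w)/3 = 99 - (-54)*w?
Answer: 37783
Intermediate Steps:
H(j, w) = 297 + 162*w (H(j, w) = 3*(99 - (-54)*w) = 3*(99 + 54*w) = 297 + 162*w)
H(131, -5) - 1*(-38296) = (297 + 162*(-5)) - 1*(-38296) = (297 - 810) + 38296 = -513 + 38296 = 37783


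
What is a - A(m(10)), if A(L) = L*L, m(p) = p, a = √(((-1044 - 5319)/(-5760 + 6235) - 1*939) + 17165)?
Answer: -100 + 7*√2986097/95 ≈ 27.329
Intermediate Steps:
a = 7*√2986097/95 (a = √((-6363/475 - 939) + 17165) = √(-452388/475 + 17165) = √(7700987/475) = 7*√2986097/95 ≈ 127.33)
A(L) = L²
a - A(m(10)) = 7*√2986097/95 - 1*10² = 7*√2986097/95 - 1*100 = 7*√2986097/95 - 100 = -100 + 7*√2986097/95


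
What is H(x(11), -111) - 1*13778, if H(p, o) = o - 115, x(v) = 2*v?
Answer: -14004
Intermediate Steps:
H(p, o) = -115 + o
H(x(11), -111) - 1*13778 = (-115 - 111) - 1*13778 = -226 - 13778 = -14004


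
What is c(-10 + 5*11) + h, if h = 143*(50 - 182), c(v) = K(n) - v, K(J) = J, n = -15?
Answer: -18936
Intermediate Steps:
c(v) = -15 - v
h = -18876 (h = 143*(-132) = -18876)
c(-10 + 5*11) + h = (-15 - (-10 + 5*11)) - 18876 = (-15 - (-10 + 55)) - 18876 = (-15 - 1*45) - 18876 = (-15 - 45) - 18876 = -60 - 18876 = -18936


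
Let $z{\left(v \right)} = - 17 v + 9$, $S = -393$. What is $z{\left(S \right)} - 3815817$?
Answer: $-3809127$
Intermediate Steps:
$z{\left(v \right)} = 9 - 17 v$
$z{\left(S \right)} - 3815817 = \left(9 - -6681\right) - 3815817 = \left(9 + 6681\right) - 3815817 = 6690 - 3815817 = -3809127$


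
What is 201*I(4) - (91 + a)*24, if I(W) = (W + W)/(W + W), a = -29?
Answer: -1287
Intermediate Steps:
I(W) = 1 (I(W) = (2*W)/((2*W)) = (2*W)*(1/(2*W)) = 1)
201*I(4) - (91 + a)*24 = 201*1 - (91 - 29)*24 = 201 - 62*24 = 201 - 1*1488 = 201 - 1488 = -1287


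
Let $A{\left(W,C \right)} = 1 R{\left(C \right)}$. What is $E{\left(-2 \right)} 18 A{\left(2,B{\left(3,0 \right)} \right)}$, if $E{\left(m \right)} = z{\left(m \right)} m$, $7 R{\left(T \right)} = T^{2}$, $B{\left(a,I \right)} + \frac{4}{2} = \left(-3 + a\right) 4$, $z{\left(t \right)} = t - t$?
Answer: $0$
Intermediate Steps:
$z{\left(t \right)} = 0$
$B{\left(a,I \right)} = -14 + 4 a$ ($B{\left(a,I \right)} = -2 + \left(-3 + a\right) 4 = -2 + \left(-12 + 4 a\right) = -14 + 4 a$)
$R{\left(T \right)} = \frac{T^{2}}{7}$
$E{\left(m \right)} = 0$ ($E{\left(m \right)} = 0 m = 0$)
$A{\left(W,C \right)} = \frac{C^{2}}{7}$ ($A{\left(W,C \right)} = 1 \frac{C^{2}}{7} = \frac{C^{2}}{7}$)
$E{\left(-2 \right)} 18 A{\left(2,B{\left(3,0 \right)} \right)} = 0 \cdot 18 \frac{\left(-14 + 4 \cdot 3\right)^{2}}{7} = 0 \frac{\left(-14 + 12\right)^{2}}{7} = 0 \frac{\left(-2\right)^{2}}{7} = 0 \cdot \frac{1}{7} \cdot 4 = 0 \cdot \frac{4}{7} = 0$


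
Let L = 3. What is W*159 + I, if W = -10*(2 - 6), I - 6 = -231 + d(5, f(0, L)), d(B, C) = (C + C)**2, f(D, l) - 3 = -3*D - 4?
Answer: 6139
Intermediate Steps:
f(D, l) = -1 - 3*D (f(D, l) = 3 + (-3*D - 4) = 3 + (-4 - 3*D) = -1 - 3*D)
d(B, C) = 4*C**2 (d(B, C) = (2*C)**2 = 4*C**2)
I = -221 (I = 6 + (-231 + 4*(-1 - 3*0)**2) = 6 + (-231 + 4*(-1 + 0)**2) = 6 + (-231 + 4*(-1)**2) = 6 + (-231 + 4*1) = 6 + (-231 + 4) = 6 - 227 = -221)
W = 40 (W = -10*(-4) = 40)
W*159 + I = 40*159 - 221 = 6360 - 221 = 6139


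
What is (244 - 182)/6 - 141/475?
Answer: 14302/1425 ≈ 10.036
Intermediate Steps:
(244 - 182)/6 - 141/475 = 62*(⅙) - 141*1/475 = 31/3 - 141/475 = 14302/1425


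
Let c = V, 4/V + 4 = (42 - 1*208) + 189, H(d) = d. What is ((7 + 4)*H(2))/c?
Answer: 209/2 ≈ 104.50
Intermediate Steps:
V = 4/19 (V = 4/(-4 + ((42 - 1*208) + 189)) = 4/(-4 + ((42 - 208) + 189)) = 4/(-4 + (-166 + 189)) = 4/(-4 + 23) = 4/19 ≈ 0.21053)
c = 4/19 ≈ 0.21053
((7 + 4)*H(2))/c = ((7 + 4)*2)/(4/19) = (11*2)*(19/4) = 22*(19/4) = 209/2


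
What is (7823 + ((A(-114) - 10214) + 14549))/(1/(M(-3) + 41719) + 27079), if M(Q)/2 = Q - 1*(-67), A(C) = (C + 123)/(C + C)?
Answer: 38666837235/86121293464 ≈ 0.44898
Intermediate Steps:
A(C) = (123 + C)/(2*C) (A(C) = (123 + C)/((2*C)) = (123 + C)*(1/(2*C)) = (123 + C)/(2*C))
M(Q) = 134 + 2*Q (M(Q) = 2*(Q - 1*(-67)) = 2*(Q + 67) = 2*(67 + Q) = 134 + 2*Q)
(7823 + ((A(-114) - 10214) + 14549))/(1/(M(-3) + 41719) + 27079) = (7823 + (((1/2)*(123 - 114)/(-114) - 10214) + 14549))/(1/((134 + 2*(-3)) + 41719) + 27079) = (7823 + (((1/2)*(-1/114)*9 - 10214) + 14549))/(1/((134 - 6) + 41719) + 27079) = (7823 + ((-3/76 - 10214) + 14549))/(1/(128 + 41719) + 27079) = (7823 + (-776267/76 + 14549))/(1/41847 + 27079) = (7823 + 329457/76)/(1/41847 + 27079) = 924005/(76*(1133174914/41847)) = (924005/76)*(41847/1133174914) = 38666837235/86121293464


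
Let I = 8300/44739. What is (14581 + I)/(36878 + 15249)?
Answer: 652347659/2332109853 ≈ 0.27972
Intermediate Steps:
I = 8300/44739 (I = 8300*(1/44739) = 8300/44739 ≈ 0.18552)
(14581 + I)/(36878 + 15249) = (14581 + 8300/44739)/(36878 + 15249) = (652347659/44739)/52127 = (652347659/44739)*(1/52127) = 652347659/2332109853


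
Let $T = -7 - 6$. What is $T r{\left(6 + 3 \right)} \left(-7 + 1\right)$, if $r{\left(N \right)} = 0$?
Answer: $0$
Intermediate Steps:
$T = -13$
$T r{\left(6 + 3 \right)} \left(-7 + 1\right) = \left(-13\right) 0 \left(-7 + 1\right) = 0 \left(-6\right) = 0$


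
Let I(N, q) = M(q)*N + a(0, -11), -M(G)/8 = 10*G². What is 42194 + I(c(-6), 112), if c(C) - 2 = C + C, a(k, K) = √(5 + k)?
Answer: 10077394 + √5 ≈ 1.0077e+7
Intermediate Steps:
M(G) = -80*G²
c(C) = 2 + 2*C (c(C) = 2 + (C + C) = 2 + 2*C)
I(N, q) = √5 - 80*N*q² (I(N, q) = (-80*q²)*N + √(5 + 0) = -80*N*q² + √5 = √5 - 80*N*q²)
42194 + I(c(-6), 112) = 42194 + (√5 - 80*(2 + 2*(-6))*112²) = 42194 + (√5 - 80*(2 - 12)*12544) = 42194 + (√5 - 80*(-10)*12544) = 42194 + (√5 + 10035200) = 42194 + (10035200 + √5) = 10077394 + √5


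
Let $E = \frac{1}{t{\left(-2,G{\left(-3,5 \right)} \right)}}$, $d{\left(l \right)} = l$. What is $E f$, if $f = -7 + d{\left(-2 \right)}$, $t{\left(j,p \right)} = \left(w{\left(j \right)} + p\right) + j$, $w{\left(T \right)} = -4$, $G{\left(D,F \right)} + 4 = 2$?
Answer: $\frac{9}{8} \approx 1.125$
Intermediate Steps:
$G{\left(D,F \right)} = -2$ ($G{\left(D,F \right)} = -4 + 2 = -2$)
$t{\left(j,p \right)} = -4 + j + p$ ($t{\left(j,p \right)} = \left(-4 + p\right) + j = -4 + j + p$)
$f = -9$ ($f = -7 - 2 = -9$)
$E = - \frac{1}{8}$ ($E = \frac{1}{-4 - 2 - 2} = \frac{1}{-8} = - \frac{1}{8} \approx -0.125$)
$E f = \left(- \frac{1}{8}\right) \left(-9\right) = \frac{9}{8}$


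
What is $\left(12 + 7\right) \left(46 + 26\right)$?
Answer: $1368$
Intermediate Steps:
$\left(12 + 7\right) \left(46 + 26\right) = 19 \cdot 72 = 1368$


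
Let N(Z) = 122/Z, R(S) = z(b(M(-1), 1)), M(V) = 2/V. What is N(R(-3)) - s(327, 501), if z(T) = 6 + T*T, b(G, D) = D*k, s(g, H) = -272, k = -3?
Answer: 4202/15 ≈ 280.13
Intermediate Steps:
b(G, D) = -3*D (b(G, D) = D*(-3) = -3*D)
z(T) = 6 + T²
R(S) = 15 (R(S) = 6 + (-3*1)² = 6 + (-3)² = 6 + 9 = 15)
N(R(-3)) - s(327, 501) = 122/15 - 1*(-272) = 122*(1/15) + 272 = 122/15 + 272 = 4202/15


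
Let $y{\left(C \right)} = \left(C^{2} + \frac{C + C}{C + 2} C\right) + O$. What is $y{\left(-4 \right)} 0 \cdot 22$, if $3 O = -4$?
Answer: $0$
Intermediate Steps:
$O = - \frac{4}{3}$ ($O = \frac{1}{3} \left(-4\right) = - \frac{4}{3} \approx -1.3333$)
$y{\left(C \right)} = - \frac{4}{3} + C^{2} + \frac{2 C^{2}}{2 + C}$ ($y{\left(C \right)} = \left(C^{2} + \frac{C + C}{C + 2} C\right) - \frac{4}{3} = \left(C^{2} + \frac{2 C}{2 + C} C\right) - \frac{4}{3} = \left(C^{2} + \frac{2 C^{2}}{2 + C}\right) - \frac{4}{3} = - \frac{4}{3} + C^{2} + \frac{2 C^{2}}{2 + C}$)
$y{\left(-4 \right)} 0 \cdot 22 = \frac{-8 - -16 + 3 \left(-4\right)^{3} + 12 \left(-4\right)^{2}}{3 \left(2 - 4\right)} 0 \cdot 22 = \frac{-8 + 16 + 3 \left(-64\right) + 12 \cdot 16}{3 \left(-2\right)} 0 \cdot 22 = \frac{1}{3} \left(- \frac{1}{2}\right) \left(-8 + 16 - 192 + 192\right) 0 \cdot 22 = \frac{1}{3} \left(- \frac{1}{2}\right) 8 \cdot 0 \cdot 22 = \left(- \frac{4}{3}\right) 0 \cdot 22 = 0 \cdot 22 = 0$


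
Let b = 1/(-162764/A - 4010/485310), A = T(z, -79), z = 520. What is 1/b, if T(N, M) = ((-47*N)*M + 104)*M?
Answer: -13317185243/1850708525484 ≈ -0.0071957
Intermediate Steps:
T(N, M) = M*(104 - 47*M*N) (T(N, M) = (-47*M*N + 104)*M = (104 - 47*M*N)*M = M*(104 - 47*M*N))
A = -152538256 (A = -79*(104 - 47*(-79)*520) = -79*(104 + 1930760) = -79*1930864 = -152538256)
b = -1850708525484/13317185243 (b = 1/(-162764/(-152538256) - 4010/485310) = 1/(-162764*(-1/152538256) - 4010*1/485310) = 1/(40691/38134564 - 401/48531) = 1/(-13317185243/1850708525484) = -1850708525484/13317185243 ≈ -138.97)
1/b = 1/(-1850708525484/13317185243) = -13317185243/1850708525484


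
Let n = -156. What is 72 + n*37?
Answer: -5700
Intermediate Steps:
72 + n*37 = 72 - 156*37 = 72 - 5772 = -5700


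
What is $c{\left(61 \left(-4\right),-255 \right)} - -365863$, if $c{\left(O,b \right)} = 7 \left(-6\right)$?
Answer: $365821$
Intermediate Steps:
$c{\left(O,b \right)} = -42$
$c{\left(61 \left(-4\right),-255 \right)} - -365863 = -42 - -365863 = -42 + 365863 = 365821$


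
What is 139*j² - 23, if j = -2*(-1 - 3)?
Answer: 8873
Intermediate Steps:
j = 8 (j = -2*(-4) = 8)
139*j² - 23 = 139*8² - 23 = 139*64 - 23 = 8896 - 23 = 8873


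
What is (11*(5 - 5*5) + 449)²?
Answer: 52441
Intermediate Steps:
(11*(5 - 5*5) + 449)² = (11*(5 - 25) + 449)² = (11*(-20) + 449)² = (-220 + 449)² = 229² = 52441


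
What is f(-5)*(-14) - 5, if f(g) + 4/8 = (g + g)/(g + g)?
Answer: -12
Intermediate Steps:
f(g) = ½ (f(g) = -½ + (g + g)/(g + g) = -½ + (2*g)/((2*g)) = -½ + (2*g)*(1/(2*g)) = -½ + 1 = ½)
f(-5)*(-14) - 5 = (½)*(-14) - 5 = -7 - 5 = -12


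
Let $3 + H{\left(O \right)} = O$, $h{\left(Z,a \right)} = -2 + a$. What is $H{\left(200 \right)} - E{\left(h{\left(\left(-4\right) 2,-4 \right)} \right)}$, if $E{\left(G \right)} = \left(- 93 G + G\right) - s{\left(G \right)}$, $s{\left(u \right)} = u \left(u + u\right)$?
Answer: $-283$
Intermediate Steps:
$s{\left(u \right)} = 2 u^{2}$ ($s{\left(u \right)} = u 2 u = 2 u^{2}$)
$H{\left(O \right)} = -3 + O$
$E{\left(G \right)} = - 92 G - 2 G^{2}$ ($E{\left(G \right)} = \left(- 93 G + G\right) - 2 G^{2} = - 92 G - 2 G^{2}$)
$H{\left(200 \right)} - E{\left(h{\left(\left(-4\right) 2,-4 \right)} \right)} = \left(-3 + 200\right) - 2 \left(-2 - 4\right) \left(-46 - \left(-2 - 4\right)\right) = 197 - 2 \left(-6\right) \left(-46 - -6\right) = 197 - 2 \left(-6\right) \left(-46 + 6\right) = 197 - 2 \left(-6\right) \left(-40\right) = 197 - 480 = -283$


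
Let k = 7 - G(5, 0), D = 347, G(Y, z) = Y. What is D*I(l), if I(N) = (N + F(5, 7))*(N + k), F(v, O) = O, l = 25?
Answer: 299808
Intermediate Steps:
k = 2 (k = 7 - 1*5 = 7 - 5 = 2)
I(N) = (2 + N)*(7 + N) (I(N) = (N + 7)*(N + 2) = (7 + N)*(2 + N) = (2 + N)*(7 + N))
D*I(l) = 347*(14 + 25**2 + 9*25) = 347*(14 + 625 + 225) = 347*864 = 299808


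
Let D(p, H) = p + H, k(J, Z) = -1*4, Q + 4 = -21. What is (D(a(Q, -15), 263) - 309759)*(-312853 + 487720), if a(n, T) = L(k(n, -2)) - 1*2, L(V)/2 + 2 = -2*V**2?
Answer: -54132877722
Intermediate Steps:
Q = -25 (Q = -4 - 21 = -25)
k(J, Z) = -4
L(V) = -4 - 4*V**2 (L(V) = -4 + 2*(-2*V**2) = -4 - 4*V**2)
a(n, T) = -70 (a(n, T) = (-4 - 4*(-4)**2) - 1*2 = (-4 - 4*16) - 2 = (-4 - 64) - 2 = -68 - 2 = -70)
D(p, H) = H + p
(D(a(Q, -15), 263) - 309759)*(-312853 + 487720) = ((263 - 70) - 309759)*(-312853 + 487720) = (193 - 309759)*174867 = -309566*174867 = -54132877722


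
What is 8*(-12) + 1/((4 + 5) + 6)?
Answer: -1439/15 ≈ -95.933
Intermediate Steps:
8*(-12) + 1/((4 + 5) + 6) = -96 + 1/(9 + 6) = -96 + 1/15 = -1439/15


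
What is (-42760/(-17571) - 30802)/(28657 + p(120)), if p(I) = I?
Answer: -541179182/505640667 ≈ -1.0703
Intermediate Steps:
(-42760/(-17571) - 30802)/(28657 + p(120)) = (-42760/(-17571) - 30802)/(28657 + 120) = (-42760*(-1/17571) - 30802)/28777 = (42760/17571 - 30802)*(1/28777) = -541179182/17571*1/28777 = -541179182/505640667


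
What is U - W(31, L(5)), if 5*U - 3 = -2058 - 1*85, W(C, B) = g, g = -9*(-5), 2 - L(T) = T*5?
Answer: -473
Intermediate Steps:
L(T) = 2 - 5*T (L(T) = 2 - T*5 = 2 - 5*T)
g = 45
W(C, B) = 45
U = -428 (U = 3/5 + (-2058 - 1*85)/5 = 3/5 + (-2058 - 85)/5 = 3/5 + (1/5)*(-2143) = 3/5 - 2143/5 = -428)
U - W(31, L(5)) = -428 - 1*45 = -428 - 45 = -473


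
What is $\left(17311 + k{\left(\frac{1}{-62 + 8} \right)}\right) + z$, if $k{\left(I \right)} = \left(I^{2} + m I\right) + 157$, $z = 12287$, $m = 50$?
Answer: $\frac{86762881}{2916} \approx 29754.0$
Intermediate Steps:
$k{\left(I \right)} = 157 + I^{2} + 50 I$ ($k{\left(I \right)} = \left(I^{2} + 50 I\right) + 157 = 157 + I^{2} + 50 I$)
$\left(17311 + k{\left(\frac{1}{-62 + 8} \right)}\right) + z = \left(17311 + \left(157 + \left(\frac{1}{-62 + 8}\right)^{2} + \frac{50}{-62 + 8}\right)\right) + 12287 = \left(17311 + \left(157 + \left(\frac{1}{-54}\right)^{2} + \frac{50}{-54}\right)\right) + 12287 = \left(17311 + \left(157 + \left(- \frac{1}{54}\right)^{2} + 50 \left(- \frac{1}{54}\right)\right)\right) + 12287 = \left(17311 + \left(157 + \frac{1}{2916} - \frac{25}{27}\right)\right) + 12287 = \left(17311 + \frac{455113}{2916}\right) + 12287 = \frac{50933989}{2916} + 12287 = \frac{86762881}{2916}$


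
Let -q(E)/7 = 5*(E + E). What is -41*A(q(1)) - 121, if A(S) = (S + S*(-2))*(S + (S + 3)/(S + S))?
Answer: 398811/2 ≈ 1.9941e+5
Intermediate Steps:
q(E) = -70*E (q(E) = -35*(E + E) = -35*2*E = -70*E)
A(S) = -S*(S + (3 + S)/(2*S)) (A(S) = (S - 2*S)*(S + (3 + S)/((2*S))) = (-S)*(S + (3 + S)*(1/(2*S))) = (-S)*(S + (3 + S)/(2*S)) = -S*(S + (3 + S)/(2*S)))
-41*A(q(1)) - 121 = -41*(-3/2 - (-70*1)² - (-35)) - 121 = -41*(-3/2 - 1*(-70)² - ½*(-70)) - 121 = -41*(-3/2 - 1*4900 + 35) - 121 = -41*(-3/2 - 4900 + 35) - 121 = -41*(-9733/2) - 121 = 399053/2 - 121 = 398811/2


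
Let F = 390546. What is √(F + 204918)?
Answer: 2*√148866 ≈ 771.66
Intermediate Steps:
√(F + 204918) = √(390546 + 204918) = √595464 = 2*√148866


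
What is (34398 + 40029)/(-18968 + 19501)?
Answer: 74427/533 ≈ 139.64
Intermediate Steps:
(34398 + 40029)/(-18968 + 19501) = 74427/533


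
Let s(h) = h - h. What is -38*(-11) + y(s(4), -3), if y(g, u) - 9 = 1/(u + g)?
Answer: 1280/3 ≈ 426.67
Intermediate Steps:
s(h) = 0
y(g, u) = 9 + 1/(g + u) (y(g, u) = 9 + 1/(u + g) = 9 + 1/(g + u))
-38*(-11) + y(s(4), -3) = -38*(-11) + (1 + 9*0 + 9*(-3))/(0 - 3) = 418 + (1 + 0 - 27)/(-3) = 418 - ⅓*(-26) = 418 + 26/3 = 1280/3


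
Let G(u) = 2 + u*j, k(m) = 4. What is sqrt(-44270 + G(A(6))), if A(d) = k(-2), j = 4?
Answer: 2*I*sqrt(11063) ≈ 210.36*I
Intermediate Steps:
A(d) = 4
G(u) = 2 + 4*u (G(u) = 2 + u*4 = 2 + 4*u)
sqrt(-44270 + G(A(6))) = sqrt(-44270 + (2 + 4*4)) = sqrt(-44270 + (2 + 16)) = sqrt(-44270 + 18) = sqrt(-44252) = 2*I*sqrt(11063)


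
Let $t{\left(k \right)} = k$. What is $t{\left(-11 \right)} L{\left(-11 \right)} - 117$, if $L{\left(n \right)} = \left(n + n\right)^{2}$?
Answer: $-5441$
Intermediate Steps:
$L{\left(n \right)} = 4 n^{2}$ ($L{\left(n \right)} = \left(2 n\right)^{2} = 4 n^{2}$)
$t{\left(-11 \right)} L{\left(-11 \right)} - 117 = - 11 \cdot 4 \left(-11\right)^{2} - 117 = - 11 \cdot 4 \cdot 121 - 117 = \left(-11\right) 484 - 117 = -5324 - 117 = -5441$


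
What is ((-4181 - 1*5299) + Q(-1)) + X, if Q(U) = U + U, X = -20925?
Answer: -30407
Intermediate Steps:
Q(U) = 2*U
((-4181 - 1*5299) + Q(-1)) + X = ((-4181 - 1*5299) + 2*(-1)) - 20925 = ((-4181 - 5299) - 2) - 20925 = (-9480 - 2) - 20925 = -9482 - 20925 = -30407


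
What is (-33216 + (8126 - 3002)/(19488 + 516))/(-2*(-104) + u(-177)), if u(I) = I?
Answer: -55370645/51677 ≈ -1071.5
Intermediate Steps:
(-33216 + (8126 - 3002)/(19488 + 516))/(-2*(-104) + u(-177)) = (-33216 + (8126 - 3002)/(19488 + 516))/(-2*(-104) - 177) = (-33216 + 5124/20004)/(208 - 177) = (-33216 + 5124*(1/20004))/31 = (-33216 + 427/1667)*(1/31) = -55370645/1667*1/31 = -55370645/51677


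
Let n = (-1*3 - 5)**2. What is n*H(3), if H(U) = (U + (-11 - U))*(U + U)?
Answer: -4224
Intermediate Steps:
H(U) = -22*U
n = 64 (n = (-3 - 5)**2 = (-8)**2 = 64)
n*H(3) = 64*(-22*3) = 64*(-66) = -4224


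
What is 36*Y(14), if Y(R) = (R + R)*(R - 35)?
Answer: -21168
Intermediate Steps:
Y(R) = 2*R*(-35 + R) (Y(R) = (2*R)*(-35 + R) = 2*R*(-35 + R))
36*Y(14) = 36*(2*14*(-35 + 14)) = 36*(2*14*(-21)) = 36*(-588) = -21168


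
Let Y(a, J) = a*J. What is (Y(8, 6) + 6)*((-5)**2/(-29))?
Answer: -1350/29 ≈ -46.552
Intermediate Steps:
Y(a, J) = J*a
(Y(8, 6) + 6)*((-5)**2/(-29)) = (6*8 + 6)*((-5)**2/(-29)) = (48 + 6)*(25*(-1/29)) = 54*(-25/29) = -1350/29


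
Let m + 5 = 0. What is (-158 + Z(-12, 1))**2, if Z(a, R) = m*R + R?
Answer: 26244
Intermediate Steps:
m = -5 (m = -5 + 0 = -5)
Z(a, R) = -4*R (Z(a, R) = -5*R + R = -4*R)
(-158 + Z(-12, 1))**2 = (-158 - 4*1)**2 = (-158 - 4)**2 = (-162)**2 = 26244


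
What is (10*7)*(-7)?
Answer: -490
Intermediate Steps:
(10*7)*(-7) = 70*(-7) = -490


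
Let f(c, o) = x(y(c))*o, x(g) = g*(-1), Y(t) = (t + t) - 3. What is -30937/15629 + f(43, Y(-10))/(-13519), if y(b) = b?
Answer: -433694384/211288451 ≈ -2.0526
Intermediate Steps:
Y(t) = -3 + 2*t (Y(t) = 2*t - 3 = -3 + 2*t)
x(g) = -g
f(c, o) = -c*o (f(c, o) = (-c)*o = -c*o)
-30937/15629 + f(43, Y(-10))/(-13519) = -30937/15629 - 1*43*(-3 + 2*(-10))/(-13519) = -30937*1/15629 - 1*43*(-3 - 20)*(-1/13519) = -30937/15629 - 1*43*(-23)*(-1/13519) = -30937/15629 + 989*(-1/13519) = -30937/15629 - 989/13519 = -433694384/211288451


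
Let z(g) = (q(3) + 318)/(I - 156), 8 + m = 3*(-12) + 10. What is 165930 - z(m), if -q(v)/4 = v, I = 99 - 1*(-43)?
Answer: 1161663/7 ≈ 1.6595e+5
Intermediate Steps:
I = 142 (I = 99 + 43 = 142)
q(v) = -4*v
m = -34 (m = -8 + (3*(-12) + 10) = -8 + (-36 + 10) = -8 - 26 = -34)
z(g) = -153/7 (z(g) = (-4*3 + 318)/(142 - 156) = (-12 + 318)/(-14) = 306*(-1/14) = -153/7)
165930 - z(m) = 165930 - 1*(-153/7) = 165930 + 153/7 = 1161663/7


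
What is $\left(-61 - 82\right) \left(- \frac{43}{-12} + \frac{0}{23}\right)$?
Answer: $- \frac{6149}{12} \approx -512.42$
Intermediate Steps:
$\left(-61 - 82\right) \left(- \frac{43}{-12} + \frac{0}{23}\right) = - 143 \left(\left(-43\right) \left(- \frac{1}{12}\right) + 0 \cdot \frac{1}{23}\right) = - 143 \left(\frac{43}{12} + 0\right) = \left(-143\right) \frac{43}{12} = - \frac{6149}{12}$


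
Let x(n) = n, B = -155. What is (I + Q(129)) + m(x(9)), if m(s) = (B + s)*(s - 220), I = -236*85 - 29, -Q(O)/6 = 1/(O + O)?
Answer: 460830/43 ≈ 10717.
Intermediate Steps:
Q(O) = -3/O (Q(O) = -6/(O + O) = -6*1/(2*O) = -3/O)
I = -20089 (I = -20060 - 29 = -20089)
m(s) = (-220 + s)*(-155 + s) (m(s) = (-155 + s)*(s - 220) = (-155 + s)*(-220 + s) = (-220 + s)*(-155 + s))
(I + Q(129)) + m(x(9)) = (-20089 - 3/129) + (34100 + 9**2 - 375*9) = (-20089 - 3*1/129) + (34100 + 81 - 3375) = (-20089 - 1/43) + 30806 = -863828/43 + 30806 = 460830/43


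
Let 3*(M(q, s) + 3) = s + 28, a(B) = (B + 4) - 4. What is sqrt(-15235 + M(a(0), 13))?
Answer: I*sqrt(137019)/3 ≈ 123.39*I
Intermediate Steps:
a(B) = B (a(B) = (4 + B) - 4 = B)
M(q, s) = 19/3 + s/3 (M(q, s) = -3 + (s + 28)/3 = -3 + (28 + s)/3 = -3 + (28/3 + s/3) = 19/3 + s/3)
sqrt(-15235 + M(a(0), 13)) = sqrt(-15235 + (19/3 + (1/3)*13)) = sqrt(-15235 + (19/3 + 13/3)) = sqrt(-15235 + 32/3) = sqrt(-45673/3) = I*sqrt(137019)/3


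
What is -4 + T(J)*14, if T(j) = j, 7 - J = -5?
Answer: 164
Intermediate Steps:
J = 12 (J = 7 - 1*(-5) = 7 + 5 = 12)
-4 + T(J)*14 = -4 + 12*14 = -4 + 168 = 164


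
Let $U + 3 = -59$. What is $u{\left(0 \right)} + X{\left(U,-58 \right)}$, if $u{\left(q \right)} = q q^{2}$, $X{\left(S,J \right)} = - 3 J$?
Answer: $174$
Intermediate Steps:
$U = -62$ ($U = -3 - 59 = -62$)
$u{\left(q \right)} = q^{3}$
$u{\left(0 \right)} + X{\left(U,-58 \right)} = 0^{3} - -174 = 0 + 174 = 174$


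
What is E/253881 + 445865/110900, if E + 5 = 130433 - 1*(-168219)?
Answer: 1083826699/208558540 ≈ 5.1967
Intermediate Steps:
E = 298647 (E = -5 + (130433 - 1*(-168219)) = -5 + (130433 + 168219) = -5 + 298652 = 298647)
E/253881 + 445865/110900 = 298647/253881 + 445865/110900 = 298647*(1/253881) + 445865*(1/110900) = 11061/9403 + 89173/22180 = 1083826699/208558540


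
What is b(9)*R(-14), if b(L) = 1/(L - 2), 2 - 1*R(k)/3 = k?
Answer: 48/7 ≈ 6.8571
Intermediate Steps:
R(k) = 6 - 3*k
b(L) = 1/(-2 + L)
b(9)*R(-14) = (6 - 3*(-14))/(-2 + 9) = (6 + 42)/7 = (⅐)*48 = 48/7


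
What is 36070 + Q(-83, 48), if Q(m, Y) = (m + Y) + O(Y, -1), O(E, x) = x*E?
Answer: 35987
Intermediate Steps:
O(E, x) = E*x
Q(m, Y) = m (Q(m, Y) = (m + Y) + Y*(-1) = (Y + m) - Y = m)
36070 + Q(-83, 48) = 36070 - 83 = 35987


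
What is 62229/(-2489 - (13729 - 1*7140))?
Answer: -20743/3026 ≈ -6.8549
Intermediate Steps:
62229/(-2489 - (13729 - 1*7140)) = 62229/(-2489 - (13729 - 7140)) = 62229/(-2489 - 1*6589) = 62229/(-2489 - 6589) = 62229/(-9078) = 62229*(-1/9078) = -20743/3026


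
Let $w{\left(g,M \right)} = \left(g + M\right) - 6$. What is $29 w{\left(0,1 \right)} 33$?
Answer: $-4785$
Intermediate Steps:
$w{\left(g,M \right)} = -6 + M + g$ ($w{\left(g,M \right)} = \left(M + g\right) - 6 = -6 + M + g$)
$29 w{\left(0,1 \right)} 33 = 29 \left(-6 + 1 + 0\right) 33 = 29 \left(-5\right) 33 = \left(-145\right) 33 = -4785$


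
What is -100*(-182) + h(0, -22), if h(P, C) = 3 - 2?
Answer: 18201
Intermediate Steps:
h(P, C) = 1
-100*(-182) + h(0, -22) = -100*(-182) + 1 = 18200 + 1 = 18201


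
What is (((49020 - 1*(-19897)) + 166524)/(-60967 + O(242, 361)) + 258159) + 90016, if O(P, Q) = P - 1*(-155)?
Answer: 21088724309/60570 ≈ 3.4817e+5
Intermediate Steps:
O(P, Q) = 155 + P (O(P, Q) = P + 155 = 155 + P)
(((49020 - 1*(-19897)) + 166524)/(-60967 + O(242, 361)) + 258159) + 90016 = (((49020 - 1*(-19897)) + 166524)/(-60967 + (155 + 242)) + 258159) + 90016 = (((49020 + 19897) + 166524)/(-60967 + 397) + 258159) + 90016 = ((68917 + 166524)/(-60570) + 258159) + 90016 = (235441*(-1/60570) + 258159) + 90016 = (-235441/60570 + 258159) + 90016 = 15636455189/60570 + 90016 = 21088724309/60570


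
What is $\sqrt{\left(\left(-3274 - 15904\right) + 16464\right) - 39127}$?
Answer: $3 i \sqrt{4649} \approx 204.55 i$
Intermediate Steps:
$\sqrt{\left(\left(-3274 - 15904\right) + 16464\right) - 39127} = \sqrt{\left(-19178 + 16464\right) - 39127} = \sqrt{-2714 - 39127} = \sqrt{-41841} = 3 i \sqrt{4649}$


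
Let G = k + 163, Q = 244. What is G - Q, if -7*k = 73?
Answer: -640/7 ≈ -91.429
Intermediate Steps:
k = -73/7 (k = -⅐*73 = -73/7 ≈ -10.429)
G = 1068/7 (G = -73/7 + 163 = 1068/7 ≈ 152.57)
G - Q = 1068/7 - 1*244 = 1068/7 - 244 = -640/7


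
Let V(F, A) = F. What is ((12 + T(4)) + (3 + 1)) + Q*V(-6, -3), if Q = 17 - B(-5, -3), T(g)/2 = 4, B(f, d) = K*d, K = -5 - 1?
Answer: 30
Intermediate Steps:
K = -6
B(f, d) = -6*d
T(g) = 8 (T(g) = 2*4 = 8)
Q = -1 (Q = 17 - (-6)*(-3) = 17 - 1*18 = 17 - 18 = -1)
((12 + T(4)) + (3 + 1)) + Q*V(-6, -3) = ((12 + 8) + (3 + 1)) - 1*(-6) = (20 + 4) + 6 = 24 + 6 = 30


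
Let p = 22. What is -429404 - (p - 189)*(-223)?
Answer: -466645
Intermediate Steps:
-429404 - (p - 189)*(-223) = -429404 - (22 - 189)*(-223) = -429404 - (-167)*(-223) = -429404 - 1*37241 = -429404 - 37241 = -466645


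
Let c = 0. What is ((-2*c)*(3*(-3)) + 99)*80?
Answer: 7920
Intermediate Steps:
((-2*c)*(3*(-3)) + 99)*80 = ((-2*0)*(3*(-3)) + 99)*80 = (0*(-9) + 99)*80 = (0 + 99)*80 = 99*80 = 7920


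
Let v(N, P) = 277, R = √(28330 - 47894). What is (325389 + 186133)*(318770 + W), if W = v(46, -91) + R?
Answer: 163199559534 + 1023044*I*√4891 ≈ 1.632e+11 + 7.1547e+7*I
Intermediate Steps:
R = 2*I*√4891 (R = √(-19564) = 2*I*√4891 ≈ 139.87*I)
W = 277 + 2*I*√4891 ≈ 277.0 + 139.87*I
(325389 + 186133)*(318770 + W) = (325389 + 186133)*(318770 + (277 + 2*I*√4891)) = 511522*(319047 + 2*I*√4891) = 163199559534 + 1023044*I*√4891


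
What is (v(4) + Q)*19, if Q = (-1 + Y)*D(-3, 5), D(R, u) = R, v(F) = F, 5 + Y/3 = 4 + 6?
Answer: -722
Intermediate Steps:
Y = 15 (Y = -15 + 3*(4 + 6) = -15 + 3*10 = -15 + 30 = 15)
Q = -42 (Q = (-1 + 15)*(-3) = 14*(-3) = -42)
(v(4) + Q)*19 = (4 - 42)*19 = -38*19 = -722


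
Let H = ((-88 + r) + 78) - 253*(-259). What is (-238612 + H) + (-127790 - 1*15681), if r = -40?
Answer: -316606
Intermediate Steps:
H = 65477 (H = ((-88 - 40) + 78) - 253*(-259) = (-128 + 78) + 65527 = -50 + 65527 = 65477)
(-238612 + H) + (-127790 - 1*15681) = (-238612 + 65477) + (-127790 - 1*15681) = -173135 + (-127790 - 15681) = -173135 - 143471 = -316606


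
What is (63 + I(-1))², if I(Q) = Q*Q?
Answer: 4096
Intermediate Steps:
I(Q) = Q²
(63 + I(-1))² = (63 + (-1)²)² = (63 + 1)² = 64² = 4096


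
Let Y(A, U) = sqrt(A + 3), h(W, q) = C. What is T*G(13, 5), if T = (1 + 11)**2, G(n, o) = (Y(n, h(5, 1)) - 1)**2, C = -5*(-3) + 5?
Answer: 1296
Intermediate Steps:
C = 20 (C = 15 + 5 = 20)
h(W, q) = 20
Y(A, U) = sqrt(3 + A)
G(n, o) = (-1 + sqrt(3 + n))**2 (G(n, o) = (sqrt(3 + n) - 1)**2 = (-1 + sqrt(3 + n))**2)
T = 144 (T = 12**2 = 144)
T*G(13, 5) = 144*(-1 + sqrt(3 + 13))**2 = 144*(-1 + sqrt(16))**2 = 144*(-1 + 4)**2 = 144*3**2 = 144*9 = 1296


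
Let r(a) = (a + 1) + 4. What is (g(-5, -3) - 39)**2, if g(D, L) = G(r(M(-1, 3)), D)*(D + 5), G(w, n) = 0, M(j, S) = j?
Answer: 1521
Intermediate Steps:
r(a) = 5 + a (r(a) = (1 + a) + 4 = 5 + a)
g(D, L) = 0 (g(D, L) = 0*(D + 5) = 0*(5 + D) = 0)
(g(-5, -3) - 39)**2 = (0 - 39)**2 = (-39)**2 = 1521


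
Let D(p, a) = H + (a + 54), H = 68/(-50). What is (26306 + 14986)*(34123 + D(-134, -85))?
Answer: 35191767672/25 ≈ 1.4077e+9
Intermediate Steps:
H = -34/25 (H = 68*(-1/50) = -34/25 ≈ -1.3600)
D(p, a) = 1316/25 + a (D(p, a) = -34/25 + (a + 54) = -34/25 + (54 + a) = 1316/25 + a)
(26306 + 14986)*(34123 + D(-134, -85)) = (26306 + 14986)*(34123 + (1316/25 - 85)) = 41292*(34123 - 809/25) = 41292*(852266/25) = 35191767672/25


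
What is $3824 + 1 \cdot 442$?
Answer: $4266$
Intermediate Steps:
$3824 + 1 \cdot 442 = 3824 + 442 = 4266$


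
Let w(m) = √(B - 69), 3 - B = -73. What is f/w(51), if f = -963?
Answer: -963*√7/7 ≈ -363.98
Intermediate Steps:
B = 76 (B = 3 - 1*(-73) = 3 + 73 = 76)
w(m) = √7 (w(m) = √(76 - 69) = √7)
f/w(51) = -963*√7/7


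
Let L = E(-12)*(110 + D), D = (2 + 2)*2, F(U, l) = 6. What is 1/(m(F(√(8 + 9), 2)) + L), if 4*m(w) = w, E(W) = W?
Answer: -2/2829 ≈ -0.00070696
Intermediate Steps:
D = 8 (D = 4*2 = 8)
m(w) = w/4
L = -1416 (L = -12*(110 + 8) = -12*118 = -1416)
1/(m(F(√(8 + 9), 2)) + L) = 1/((¼)*6 - 1416) = 1/(3/2 - 1416) = 1/(-2829/2) = -2/2829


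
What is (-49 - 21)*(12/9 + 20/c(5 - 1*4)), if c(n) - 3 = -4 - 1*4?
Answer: 560/3 ≈ 186.67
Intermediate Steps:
c(n) = -5 (c(n) = 3 + (-4 - 1*4) = 3 + (-4 - 4) = 3 - 8 = -5)
(-49 - 21)*(12/9 + 20/c(5 - 1*4)) = (-49 - 21)*(12/9 + 20/(-5)) = -70*(12*(1/9) + 20*(-1/5)) = -70*(4/3 - 4) = -70*(-8/3) = 560/3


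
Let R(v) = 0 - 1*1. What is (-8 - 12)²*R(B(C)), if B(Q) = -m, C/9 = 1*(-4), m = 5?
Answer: -400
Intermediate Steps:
C = -36 (C = 9*(1*(-4)) = 9*(-4) = -36)
B(Q) = -5 (B(Q) = -1*5 = -5)
R(v) = -1 (R(v) = 0 - 1 = -1)
(-8 - 12)²*R(B(C)) = (-8 - 12)²*(-1) = (-20)²*(-1) = 400*(-1) = -400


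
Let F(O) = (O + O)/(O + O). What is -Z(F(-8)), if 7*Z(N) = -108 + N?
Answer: 107/7 ≈ 15.286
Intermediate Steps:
F(O) = 1 (F(O) = (2*O)/((2*O)) = (2*O)*(1/(2*O)) = 1)
Z(N) = -108/7 + N/7 (Z(N) = (-108 + N)/7 = -108/7 + N/7)
-Z(F(-8)) = -(-108/7 + (⅐)*1) = -(-108/7 + ⅐) = -1*(-107/7) = 107/7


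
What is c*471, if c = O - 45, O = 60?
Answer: 7065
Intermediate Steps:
c = 15 (c = 60 - 45 = 15)
c*471 = 15*471 = 7065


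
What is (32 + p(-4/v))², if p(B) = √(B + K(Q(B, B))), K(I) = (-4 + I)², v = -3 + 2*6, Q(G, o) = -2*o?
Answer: 83692/81 + 128*√187/9 ≈ 1227.7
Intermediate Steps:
v = 9 (v = -3 + 12 = 9)
p(B) = √(B + (-4 - 2*B)²)
(32 + p(-4/v))² = (32 + √(-4/9 + 4*(2 - 4/9)²))² = (32 + √(-4/9 + 4*(14/9)²))² = (32 + √(-4/9 + 4*(196/81)))² = (32 + √(-4/9 + 784/81))² = (32 + √(748/81))² = (32 + 2*√187/9)²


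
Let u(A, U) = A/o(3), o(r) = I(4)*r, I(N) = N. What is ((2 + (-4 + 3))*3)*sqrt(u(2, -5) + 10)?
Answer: sqrt(366)/2 ≈ 9.5656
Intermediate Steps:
o(r) = 4*r
u(A, U) = A/12 (u(A, U) = A/((4*3)) = A/12)
((2 + (-4 + 3))*3)*sqrt(u(2, -5) + 10) = ((2 + (-4 + 3))*3)*sqrt((1/12)*2 + 10) = ((2 - 1)*3)*sqrt(1/6 + 10) = (1*3)*sqrt(61/6) = 3*(sqrt(366)/6) = sqrt(366)/2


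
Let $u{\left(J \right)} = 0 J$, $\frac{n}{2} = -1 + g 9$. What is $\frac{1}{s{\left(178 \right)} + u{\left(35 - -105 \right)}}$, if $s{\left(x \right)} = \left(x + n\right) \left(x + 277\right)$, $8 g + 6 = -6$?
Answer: $\frac{1}{67795} \approx 1.475 \cdot 10^{-5}$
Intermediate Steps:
$g = - \frac{3}{2}$ ($g = - \frac{3}{4} + \frac{1}{8} \left(-6\right) = - \frac{3}{4} - \frac{3}{4} = - \frac{3}{2} \approx -1.5$)
$n = -29$ ($n = 2 \left(-1 - \frac{27}{2}\right) = 2 \left(- \frac{29}{2}\right) = -29$)
$s{\left(x \right)} = \left(-29 + x\right) \left(277 + x\right)$ ($s{\left(x \right)} = \left(x - 29\right) \left(x + 277\right) = \left(-29 + x\right) \left(277 + x\right)$)
$u{\left(J \right)} = 0$
$\frac{1}{s{\left(178 \right)} + u{\left(35 - -105 \right)}} = \frac{1}{\left(-8033 + 178^{2} + 248 \cdot 178\right) + 0} = \frac{1}{\left(-8033 + 31684 + 44144\right) + 0} = \frac{1}{67795 + 0} = \frac{1}{67795}$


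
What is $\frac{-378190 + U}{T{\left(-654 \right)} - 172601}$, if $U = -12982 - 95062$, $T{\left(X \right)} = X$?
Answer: $\frac{486234}{173255} \approx 2.8065$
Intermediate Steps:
$U = -108044$
$\frac{-378190 + U}{T{\left(-654 \right)} - 172601} = \frac{-378190 - 108044}{-654 - 172601} = - \frac{486234}{-173255} = \left(-486234\right) \left(- \frac{1}{173255}\right) = \frac{486234}{173255}$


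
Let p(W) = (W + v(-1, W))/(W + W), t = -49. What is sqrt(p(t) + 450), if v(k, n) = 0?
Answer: sqrt(1802)/2 ≈ 21.225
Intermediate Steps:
p(W) = 1/2 (p(W) = (W + 0)/(W + W) = W/((2*W)) = W*(1/(2*W)) = 1/2)
sqrt(p(t) + 450) = sqrt(1/2 + 450) = sqrt(901/2) = sqrt(1802)/2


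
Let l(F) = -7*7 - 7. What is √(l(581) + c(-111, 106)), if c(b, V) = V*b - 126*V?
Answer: I*√25178 ≈ 158.68*I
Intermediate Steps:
c(b, V) = -126*V + V*b
l(F) = -56 (l(F) = -49 - 7 = -56)
√(l(581) + c(-111, 106)) = √(-56 + 106*(-126 - 111)) = √(-56 + 106*(-237)) = √(-56 - 25122) = √(-25178) = I*√25178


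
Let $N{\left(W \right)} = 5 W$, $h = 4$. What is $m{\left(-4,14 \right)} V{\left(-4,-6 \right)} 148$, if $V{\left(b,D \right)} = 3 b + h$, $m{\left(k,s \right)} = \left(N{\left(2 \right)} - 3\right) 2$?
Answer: $-16576$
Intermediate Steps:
$m{\left(k,s \right)} = 14$ ($m{\left(k,s \right)} = \left(5 \cdot 2 - 3\right) 2 = \left(10 - 3\right) 2 = 7 \cdot 2 = 14$)
$V{\left(b,D \right)} = 4 + 3 b$ ($V{\left(b,D \right)} = 3 b + 4 = 4 + 3 b$)
$m{\left(-4,14 \right)} V{\left(-4,-6 \right)} 148 = 14 \left(4 + 3 \left(-4\right)\right) 148 = 14 \left(4 - 12\right) 148 = 14 \left(-8\right) 148 = \left(-112\right) 148 = -16576$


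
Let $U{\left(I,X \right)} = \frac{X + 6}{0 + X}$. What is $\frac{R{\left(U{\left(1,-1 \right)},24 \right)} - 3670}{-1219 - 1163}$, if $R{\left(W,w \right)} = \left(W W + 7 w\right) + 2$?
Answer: $\frac{3475}{2382} \approx 1.4589$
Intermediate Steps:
$U{\left(I,X \right)} = \frac{6 + X}{X}$
$R{\left(W,w \right)} = 2 + W^{2} + 7 w$ ($R{\left(W,w \right)} = \left(W^{2} + 7 w\right) + 2 = 2 + W^{2} + 7 w$)
$\frac{R{\left(U{\left(1,-1 \right)},24 \right)} - 3670}{-1219 - 1163} = \frac{\left(2 + \left(\frac{6 - 1}{-1}\right)^{2} + 7 \cdot 24\right) - 3670}{-1219 - 1163} = \frac{\left(2 + \left(\left(-1\right) 5\right)^{2} + 168\right) - 3670}{-2382} = \left(\left(2 + \left(-5\right)^{2} + 168\right) - 3670\right) \left(- \frac{1}{2382}\right) = \left(\left(2 + 25 + 168\right) - 3670\right) \left(- \frac{1}{2382}\right) = \left(195 - 3670\right) \left(- \frac{1}{2382}\right) = \left(-3475\right) \left(- \frac{1}{2382}\right) = \frac{3475}{2382}$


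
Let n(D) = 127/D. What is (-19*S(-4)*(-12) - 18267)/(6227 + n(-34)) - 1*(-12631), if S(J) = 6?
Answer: 2672031355/211591 ≈ 12628.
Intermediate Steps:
(-19*S(-4)*(-12) - 18267)/(6227 + n(-34)) - 1*(-12631) = (-19*6*(-12) - 18267)/(6227 + 127/(-34)) - 1*(-12631) = (-114*(-12) - 18267)/(6227 + 127*(-1/34)) + 12631 = (1368 - 18267)/(6227 - 127/34) + 12631 = -16899/211591/34 + 12631 = -16899*34/211591 + 12631 = -574566/211591 + 12631 = 2672031355/211591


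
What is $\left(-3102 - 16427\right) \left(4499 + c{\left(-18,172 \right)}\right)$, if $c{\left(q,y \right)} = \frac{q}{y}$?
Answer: $- \frac{7555867745}{86} \approx -8.7859 \cdot 10^{7}$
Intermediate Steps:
$\left(-3102 - 16427\right) \left(4499 + c{\left(-18,172 \right)}\right) = \left(-3102 - 16427\right) \left(4499 - \frac{18}{172}\right) = - 19529 \left(4499 - \frac{9}{86}\right) = \left(-19529\right) \frac{386905}{86} = - \frac{7555867745}{86}$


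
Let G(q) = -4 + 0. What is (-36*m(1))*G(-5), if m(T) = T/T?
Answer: 144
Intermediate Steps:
G(q) = -4
m(T) = 1
(-36*m(1))*G(-5) = -36*1*(-4) = -36*(-4) = 144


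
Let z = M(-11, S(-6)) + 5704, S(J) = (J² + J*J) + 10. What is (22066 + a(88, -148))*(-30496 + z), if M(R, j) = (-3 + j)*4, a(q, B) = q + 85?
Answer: -544321764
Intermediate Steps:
a(q, B) = 85 + q
S(J) = 10 + 2*J² (S(J) = (J² + J²) + 10 = 2*J² + 10 = 10 + 2*J²)
M(R, j) = -12 + 4*j
z = 6020 (z = (-12 + 4*(10 + 2*(-6)²)) + 5704 = (-12 + 4*(10 + 2*36)) + 5704 = (-12 + 4*(10 + 72)) + 5704 = (-12 + 4*82) + 5704 = (-12 + 328) + 5704 = 316 + 5704 = 6020)
(22066 + a(88, -148))*(-30496 + z) = (22066 + (85 + 88))*(-30496 + 6020) = (22066 + 173)*(-24476) = 22239*(-24476) = -544321764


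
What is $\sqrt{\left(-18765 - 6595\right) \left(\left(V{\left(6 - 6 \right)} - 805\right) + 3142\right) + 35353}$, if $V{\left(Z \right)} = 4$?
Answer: $i \sqrt{59332407} \approx 7702.8 i$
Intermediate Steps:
$\sqrt{\left(-18765 - 6595\right) \left(\left(V{\left(6 - 6 \right)} - 805\right) + 3142\right) + 35353} = \sqrt{\left(-18765 - 6595\right) \left(\left(4 - 805\right) + 3142\right) + 35353} = \sqrt{- 25360 \left(\left(4 - 805\right) + 3142\right) + 35353} = \sqrt{- 25360 \left(-801 + 3142\right) + 35353} = \sqrt{\left(-25360\right) 2341 + 35353} = \sqrt{-59367760 + 35353} = \sqrt{-59332407} = i \sqrt{59332407}$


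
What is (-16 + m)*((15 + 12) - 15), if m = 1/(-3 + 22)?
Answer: -3636/19 ≈ -191.37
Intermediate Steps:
m = 1/19 ≈ 0.052632
(-16 + m)*((15 + 12) - 15) = (-16 + 1/19)*((15 + 12) - 15) = -303*(27 - 15)/19 = -303/19*12 = -3636/19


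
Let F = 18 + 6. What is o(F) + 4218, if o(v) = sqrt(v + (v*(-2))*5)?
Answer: 4218 + 6*I*sqrt(6) ≈ 4218.0 + 14.697*I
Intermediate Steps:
F = 24
o(v) = 3*sqrt(-v) (o(v) = sqrt(v - 2*v*5) = sqrt(v - 10*v) = sqrt(-9*v) = 3*sqrt(-v))
o(F) + 4218 = 3*sqrt(-1*24) + 4218 = 3*sqrt(-24) + 4218 = 3*(2*I*sqrt(6)) + 4218 = 6*I*sqrt(6) + 4218 = 4218 + 6*I*sqrt(6)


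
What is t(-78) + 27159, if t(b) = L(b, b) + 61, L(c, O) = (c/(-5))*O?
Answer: 130016/5 ≈ 26003.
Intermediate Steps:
L(c, O) = -O*c/5 (L(c, O) = (c*(-⅕))*O = (-c/5)*O = -O*c/5)
t(b) = 61 - b²/5 (t(b) = -b*b/5 + 61 = -b²/5 + 61 = 61 - b²/5)
t(-78) + 27159 = (61 - ⅕*(-78)²) + 27159 = (61 - ⅕*6084) + 27159 = (61 - 6084/5) + 27159 = -5779/5 + 27159 = 130016/5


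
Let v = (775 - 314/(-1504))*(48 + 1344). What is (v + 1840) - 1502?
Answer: 50733145/47 ≈ 1.0794e+6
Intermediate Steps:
v = 50717259/47 (v = (775 - 314*(-1/1504))*1392 = (775 + 157/752)*1392 = (582957/752)*1392 = 50717259/47 ≈ 1.0791e+6)
(v + 1840) - 1502 = (50717259/47 + 1840) - 1502 = 50803739/47 - 1502 = 50733145/47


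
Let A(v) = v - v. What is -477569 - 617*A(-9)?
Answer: -477569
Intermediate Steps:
A(v) = 0
-477569 - 617*A(-9) = -477569 - 617*0 = -477569 - 1*0 = -477569 + 0 = -477569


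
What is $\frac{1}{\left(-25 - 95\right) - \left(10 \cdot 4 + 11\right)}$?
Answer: $- \frac{1}{171} \approx -0.005848$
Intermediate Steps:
$\frac{1}{\left(-25 - 95\right) - \left(10 \cdot 4 + 11\right)} = \frac{1}{-120 - \left(40 + 11\right)} = \frac{1}{-120 - 51} = \frac{1}{-171} = - \frac{1}{171}$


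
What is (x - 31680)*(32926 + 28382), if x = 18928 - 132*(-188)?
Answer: 739619712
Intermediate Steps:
x = 43744 (x = 18928 + 24816 = 43744)
(x - 31680)*(32926 + 28382) = (43744 - 31680)*(32926 + 28382) = 12064*61308 = 739619712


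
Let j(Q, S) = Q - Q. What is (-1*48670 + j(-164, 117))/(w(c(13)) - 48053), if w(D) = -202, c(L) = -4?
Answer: 9734/9651 ≈ 1.0086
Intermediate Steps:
j(Q, S) = 0
(-1*48670 + j(-164, 117))/(w(c(13)) - 48053) = (-1*48670 + 0)/(-202 - 48053) = (-48670 + 0)/(-48255) = -48670*(-1/48255) = 9734/9651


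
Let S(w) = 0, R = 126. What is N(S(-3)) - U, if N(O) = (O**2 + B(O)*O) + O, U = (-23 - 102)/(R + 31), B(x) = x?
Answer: 125/157 ≈ 0.79618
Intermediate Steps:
U = -125/157 (U = (-23 - 102)/(126 + 31) = -125/157 ≈ -0.79618)
N(O) = O + 2*O**2 (N(O) = (O**2 + O*O) + O = (O**2 + O**2) + O = 2*O**2 + O = O + 2*O**2)
N(S(-3)) - U = 0*(1 + 2*0) - 1*(-125/157) = 0*(1 + 0) + 125/157 = 0*1 + 125/157 = 0 + 125/157 = 125/157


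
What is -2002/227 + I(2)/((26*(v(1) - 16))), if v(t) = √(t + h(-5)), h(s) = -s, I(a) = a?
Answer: -3255066/368875 - √6/3250 ≈ -8.8251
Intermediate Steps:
v(t) = √(5 + t) (v(t) = √(t - 1*(-5)) = √(t + 5) = √(5 + t))
-2002/227 + I(2)/((26*(v(1) - 16))) = -2002/227 + 2/((26*(√(5 + 1) - 16))) = -2002*1/227 + 2/((26*(√6 - 16))) = -2002/227 + 2/((26*(-16 + √6))) = -2002/227 + 2/(-416 + 26*√6)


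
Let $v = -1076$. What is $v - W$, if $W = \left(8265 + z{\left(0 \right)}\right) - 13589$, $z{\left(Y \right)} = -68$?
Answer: $4316$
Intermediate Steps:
$W = -5392$ ($W = \left(8265 - 68\right) - 13589 = 8197 - 13589 = -5392$)
$v - W = -1076 - -5392 = -1076 + 5392 = 4316$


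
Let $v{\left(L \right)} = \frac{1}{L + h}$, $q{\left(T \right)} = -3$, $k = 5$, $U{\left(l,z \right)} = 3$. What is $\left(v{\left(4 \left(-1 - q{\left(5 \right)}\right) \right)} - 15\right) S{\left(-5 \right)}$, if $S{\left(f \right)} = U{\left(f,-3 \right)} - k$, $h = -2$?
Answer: $\frac{89}{3} \approx 29.667$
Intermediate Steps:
$S{\left(f \right)} = -2$ ($S{\left(f \right)} = 3 - 5 = -2$)
$v{\left(L \right)} = \frac{1}{-2 + L}$ ($v{\left(L \right)} = \frac{1}{L - 2} = \frac{1}{-2 + L}$)
$\left(v{\left(4 \left(-1 - q{\left(5 \right)}\right) \right)} - 15\right) S{\left(-5 \right)} = \left(\frac{1}{-2 + 4 \left(-1 - -3\right)} - 15\right) \left(-2\right) = \left(\frac{1}{-2 + 4 \left(-1 + 3\right)} - 15\right) \left(-2\right) = \left(\frac{1}{-2 + 4 \cdot 2} - 15\right) \left(-2\right) = \left(\frac{1}{-2 + 8} - 15\right) \left(-2\right) = \left(\frac{1}{6} - 15\right) \left(-2\right) = \left(- \frac{89}{6}\right) \left(-2\right) = \frac{89}{3}$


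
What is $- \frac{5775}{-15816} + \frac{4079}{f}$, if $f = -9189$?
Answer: $- \frac{3815663}{48444408} \approx -0.078764$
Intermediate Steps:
$- \frac{5775}{-15816} + \frac{4079}{f} = - \frac{5775}{-15816} + \frac{4079}{-9189} = \left(-5775\right) \left(- \frac{1}{15816}\right) + 4079 \left(- \frac{1}{9189}\right) = \frac{1925}{5272} - \frac{4079}{9189} = - \frac{3815663}{48444408}$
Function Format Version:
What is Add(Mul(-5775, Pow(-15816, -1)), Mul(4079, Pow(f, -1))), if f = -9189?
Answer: Rational(-3815663, 48444408) ≈ -0.078764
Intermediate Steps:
Add(Mul(-5775, Pow(-15816, -1)), Mul(4079, Pow(f, -1))) = Add(Mul(-5775, Pow(-15816, -1)), Mul(4079, Pow(-9189, -1))) = Add(Mul(-5775, Rational(-1, 15816)), Mul(4079, Rational(-1, 9189))) = Add(Rational(1925, 5272), Rational(-4079, 9189)) = Rational(-3815663, 48444408)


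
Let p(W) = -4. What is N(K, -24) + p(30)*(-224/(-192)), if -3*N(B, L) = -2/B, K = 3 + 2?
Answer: -68/15 ≈ -4.5333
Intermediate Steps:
K = 5
N(B, L) = 2/(3*B) (N(B, L) = -(-2)/(3*B) = 2/(3*B))
N(K, -24) + p(30)*(-224/(-192)) = (⅔)/5 - (-896)/(-192) = (⅔)*(⅕) - (-896)*(-1)/192 = 2/15 - 4*7/6 = 2/15 - 14/3 = -68/15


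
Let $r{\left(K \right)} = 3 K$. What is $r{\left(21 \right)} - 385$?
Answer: $-322$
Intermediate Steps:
$r{\left(21 \right)} - 385 = 3 \cdot 21 - 385 = 63 - 385 = -322$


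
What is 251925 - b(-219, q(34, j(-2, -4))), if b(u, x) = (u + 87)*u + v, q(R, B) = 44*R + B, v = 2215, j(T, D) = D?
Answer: 220802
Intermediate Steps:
q(R, B) = B + 44*R
b(u, x) = 2215 + u*(87 + u) (b(u, x) = (u + 87)*u + 2215 = (87 + u)*u + 2215 = u*(87 + u) + 2215 = 2215 + u*(87 + u))
251925 - b(-219, q(34, j(-2, -4))) = 251925 - (2215 + (-219)² + 87*(-219)) = 251925 - (2215 + 47961 - 19053) = 251925 - 1*31123 = 251925 - 31123 = 220802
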